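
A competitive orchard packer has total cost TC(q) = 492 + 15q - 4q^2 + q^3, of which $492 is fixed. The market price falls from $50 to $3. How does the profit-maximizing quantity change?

AVC = 15 - 4q + q^2, minimized at q = 2 where min AVC = $11. MC = 15 - 8q + 3q^2.
At P = $50 ≥ min AVC, set P = MC on the rising branch: q = 5.
At P = $3 < min AVC = $11, price no longer covers variable cost at any output, so the firm shuts down: q = 0.

Output falls from 5 to 0 (the firm shuts down)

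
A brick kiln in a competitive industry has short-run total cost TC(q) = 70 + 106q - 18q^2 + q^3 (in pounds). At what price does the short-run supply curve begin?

Short-run supply begins at min AVC. From VC = 106q - 18q^2 + q^3, AVC = 106 - 18q + q^2.
dAVC/dq = -18 + 2q = 0 gives q = 9. min AVC = 106 - 18·9 + 9^2 = 25.
So the shutdown price is £25.

£25 per unit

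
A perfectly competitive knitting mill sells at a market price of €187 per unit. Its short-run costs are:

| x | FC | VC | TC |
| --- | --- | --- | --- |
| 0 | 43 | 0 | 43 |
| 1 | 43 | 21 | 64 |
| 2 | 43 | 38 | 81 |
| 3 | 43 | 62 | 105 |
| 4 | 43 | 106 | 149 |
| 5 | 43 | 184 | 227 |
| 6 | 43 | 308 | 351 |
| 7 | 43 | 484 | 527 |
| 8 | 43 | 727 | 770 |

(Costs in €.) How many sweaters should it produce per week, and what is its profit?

Compute π = P·x − TC at each output: x=0: -43; x=1: 123; x=2: 293; x=3: 456; x=4: 599; x=5: 708; x=6: 771; x=7: 782; x=8: 726.
Profit is maximized at x = 7. AVC there is 484/7 = €69.14 ≤ P, so producing beats shutting down (which would give -€43).

x = 7; profit = €782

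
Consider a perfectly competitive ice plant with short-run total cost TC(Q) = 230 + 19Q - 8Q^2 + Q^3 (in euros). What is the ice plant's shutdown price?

The shutdown price is the minimum of AVC. VC = 19Q - 8Q^2 + Q^3, so AVC = 19 - 8Q + Q^2.
At the minimum of AVC, MC = AVC. MC = 19 - 16Q + 3Q^2; setting MC = AVC gives 2Q^2 - 8Q = 0, so Q = 4. min AVC = 3.
The firm shuts down for any P below €3.

€3 per unit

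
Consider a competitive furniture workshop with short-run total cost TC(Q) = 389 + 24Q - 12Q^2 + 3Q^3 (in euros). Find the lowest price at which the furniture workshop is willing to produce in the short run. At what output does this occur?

Short-run supply begins at min AVC. From VC = 24Q - 12Q^2 + 3Q^3, AVC = 24 - 12Q + 3Q^2.
dAVC/dQ = -12 + 6Q = 0 gives Q = 2. min AVC = 24 - 12·2 + 3·2^2 = 12.
The firm shuts down for any P below €12.

€12 per unit, at Q = 2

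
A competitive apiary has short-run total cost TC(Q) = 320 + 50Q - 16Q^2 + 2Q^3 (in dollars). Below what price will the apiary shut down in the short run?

$18 per unit

The firm shuts down when price falls below the minimum of average variable cost. AVC = VC/Q = 50 - 16Q + 2Q^2.
dAVC/dQ = -16 + 4Q = 0 gives Q = 4. min AVC = 50 - 16·4 + 2·4^2 = 18.
For P < $18 the firm produces nothing.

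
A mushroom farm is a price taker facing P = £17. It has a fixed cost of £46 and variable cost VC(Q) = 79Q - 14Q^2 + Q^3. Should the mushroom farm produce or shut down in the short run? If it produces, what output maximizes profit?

Strip out fixed cost: VC = 79Q - 14Q^2 + Q^3. Then AVC = 79 - 14Q + Q^2 and MC = 79 - 28Q + 3Q^2.
AVC is minimized where dAVC/dQ = -14 + 2Q = 0, at Q = 7; min AVC = 79 - 14·7 + 7^2 = £30.
With P < min AVC (£17 < £30), every unit sold adds to the loss.
Shutting down limits the loss to fixed cost, £46.

Shut down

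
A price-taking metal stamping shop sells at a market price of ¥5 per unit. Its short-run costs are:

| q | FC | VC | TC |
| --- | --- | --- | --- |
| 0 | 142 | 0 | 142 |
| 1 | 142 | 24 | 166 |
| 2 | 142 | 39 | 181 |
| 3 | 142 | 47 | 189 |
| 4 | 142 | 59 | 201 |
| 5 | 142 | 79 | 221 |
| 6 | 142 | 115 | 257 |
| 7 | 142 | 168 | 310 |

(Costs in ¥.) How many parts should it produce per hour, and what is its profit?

q = 0 (shut down); profit = -¥142

Profit at each row (π = 5q − TC): q=0: -142; q=1: -161; q=2: -171; q=3: -174; q=4: -181; q=5: -196; q=6: -227; q=7: -275.
Profit is highest at q = 0. Equivalently, the lowest AVC in the table is 59/4 ≈ ¥14.75 at q = 4, and P = ¥5 falls below it — price never covers variable cost, so the firm shuts down and loses only its fixed cost.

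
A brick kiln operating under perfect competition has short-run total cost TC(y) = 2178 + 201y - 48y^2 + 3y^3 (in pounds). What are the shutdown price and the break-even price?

Shutdown price = £9; break-even price = £234

AVC = 201 - 48y + 3y^2; minimized at y = 8, giving min AVC = £9. That is the shutdown price.
ATC = 2178/y + 201 - 48y + 3y^2. Setting dATC/dy = −2178/y^2 − 48 + 6y = 0 gives y = 11 (since 6·11^3 − 48·11^2 = 2178).
min ATC = 2178/11 + 201 − 48·11 + 3·11^2 = £234. That is the break-even price.
Between these two prices the firm operates at a loss; above £234 it earns a profit.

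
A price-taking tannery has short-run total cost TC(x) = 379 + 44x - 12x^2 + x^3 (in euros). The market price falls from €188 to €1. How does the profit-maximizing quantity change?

AVC = 44 - 12x + x^2, minimized at x = 6 where min AVC = €8. MC = 44 - 24x + 3x^2.
At P = €188 ≥ min AVC, set P = MC on the rising branch: x = 12.
At P = €1 < min AVC = €8, price no longer covers variable cost at any output, so the firm shuts down: x = 0.

Output falls from 12 to 0 (the firm shuts down)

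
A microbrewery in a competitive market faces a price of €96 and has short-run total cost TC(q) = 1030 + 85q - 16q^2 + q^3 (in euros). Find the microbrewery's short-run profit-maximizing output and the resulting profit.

Profit = -€304 at q = 11

AVC = 85 - 16q + q^2; min AVC = €21 at q = 8. Since P = €96 ≥ min AVC, the firm produces.
With MC = 85 - 32q + 3q^2, P = MC on the upward-sloping part at q* = 11.
TR = 96·11 = 1056. TC = 1030 + 330 = 1360. Profit = 1056 − 1360 = -€304.
By producing, the firm covers all variable cost plus €726 of fixed cost; shutting down would lose the full €1030.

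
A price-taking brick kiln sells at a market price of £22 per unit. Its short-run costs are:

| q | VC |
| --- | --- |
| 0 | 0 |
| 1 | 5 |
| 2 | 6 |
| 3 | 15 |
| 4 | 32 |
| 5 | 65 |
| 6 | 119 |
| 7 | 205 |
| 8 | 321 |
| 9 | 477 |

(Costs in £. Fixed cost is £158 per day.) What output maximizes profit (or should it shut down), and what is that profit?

Profit at each row (π = 22q − TC): q=0: -158; q=1: -141; q=2: -120; q=3: -107; q=4: -102; q=5: -113; q=6: -145; q=7: -209; q=8: -303; q=9: -437.
Profit is maximized at q = 4. AVC there is 32/4 = £8 ≤ P, so producing beats shutting down (which would give -£158).

q = 4; profit = -£102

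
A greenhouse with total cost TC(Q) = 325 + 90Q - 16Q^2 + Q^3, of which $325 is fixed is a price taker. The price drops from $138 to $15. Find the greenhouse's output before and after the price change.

AVC = 90 - 16Q + Q^2, minimized at Q = 8 where min AVC = $26. MC = 90 - 32Q + 3Q^2.
At P = $138 ≥ min AVC, set P = MC on the rising branch: Q = 12.
At P = $15 < min AVC = $26, price no longer covers variable cost at any output, so the firm shuts down: Q = 0.

Output falls from 12 to 0 (the firm shuts down)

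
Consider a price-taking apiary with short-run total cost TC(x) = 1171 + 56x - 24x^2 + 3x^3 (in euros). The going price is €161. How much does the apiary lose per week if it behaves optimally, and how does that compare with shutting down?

AVC = 56 - 24x + 3x^2 has its minimum €8 at x = 4; price €161 clears that bar, so the firm operates.
MC = 56 - 48x + 9x^2. Setting P = MC and taking the root on the rising branch gives x* = 7.
TR = 161·7 = 1127. TC = 1171 + 245 = 1416. Profit = 1127 − 1416 = -€289.
Shutting down would mean losing the fixed cost of €1171, so operating at a loss of €289 is better by €882.

Profit = -€289 at x = 7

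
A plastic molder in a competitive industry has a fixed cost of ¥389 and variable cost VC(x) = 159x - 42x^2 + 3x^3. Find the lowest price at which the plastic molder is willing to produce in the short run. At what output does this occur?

The shutdown price is the minimum of AVC. VC = 159x - 42x^2 + 3x^3, so AVC = 159 - 42x + 3x^2.
At the minimum of AVC, MC = AVC. MC = 159 - 84x + 9x^2; setting MC = AVC gives 6x^2 - 42x = 0, so x = 7. min AVC = 12.
For P < ¥12 the firm produces nothing.

¥12 per unit, at x = 7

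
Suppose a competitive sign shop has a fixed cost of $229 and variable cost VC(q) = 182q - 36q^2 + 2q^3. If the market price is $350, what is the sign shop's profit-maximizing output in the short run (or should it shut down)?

From TC, MC = TC'(q) = 182 - 72q + 6q^2 and AVC = VC/q = 182 - 36q + 2q^2.
The AVC parabola has its vertex at q = 36/4 = 9, where AVC = 182 - 36·9 + 2·9^2 = $20.
Because $350 ≥ $20, revenue can cover variable cost; the firm operates.
Set P = MC: 350 = 182 - 72q + 6q^2 → -168 - 72q + 6q^2 = 0. The roots are q = -2 and q = 14; the profit-maximizing output is on the rising part of MC, so q* = 14.
Check: AVC at q = 14 is $70 ≤ P, so revenue covers variable cost.
Profit = P·q − TC = 350·14 − 1209 = $3691.

Produce at q = 14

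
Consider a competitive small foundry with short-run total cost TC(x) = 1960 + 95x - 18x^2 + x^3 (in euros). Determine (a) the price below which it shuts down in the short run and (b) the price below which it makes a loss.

Shutdown price = €14; break-even price = €179

Shutdown price = min AVC. AVC = 95 - 18x + x^2, with vertex at x = 9 and minimum €14.
ATC = 1960/x + 95 - 18x + x^2. Setting dATC/dx = −1960/x^2 − 18 + 2x = 0 gives x = 14 (since 2·14^3 − 18·14^2 = 1960).
min ATC = 1960/14 + 95 − 18·14 + 14^2 = €179. That is the break-even price.
For €14 ≤ P < €179 the firm produces at a loss; below €14 it shuts down.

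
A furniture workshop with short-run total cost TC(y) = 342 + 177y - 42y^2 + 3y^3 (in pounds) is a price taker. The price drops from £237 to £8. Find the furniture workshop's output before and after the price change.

MC = 177 - 84y + 9y^2; the shutdown threshold is min AVC = £30 (at y = 7).
With P = £237 above the shutdown price, P = MC gives y = 10.
At P = £8 < min AVC = £30, price no longer covers variable cost at any output, so the firm shuts down: y = 0.

Output falls from 10 to 0 (the firm shuts down)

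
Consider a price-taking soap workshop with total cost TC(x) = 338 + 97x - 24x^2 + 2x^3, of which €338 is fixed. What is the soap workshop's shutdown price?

The firm shuts down when price falls below the minimum of average variable cost. AVC = VC/x = 97 - 24x + 2x^2.
dAVC/dx = -24 + 4x = 0 gives x = 6. min AVC = 97 - 24·6 + 2·6^2 = 25.
So the shutdown price is €25.

€25 per unit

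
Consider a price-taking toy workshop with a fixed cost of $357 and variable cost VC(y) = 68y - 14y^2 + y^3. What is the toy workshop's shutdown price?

The shutdown price is the minimum of AVC. VC = 68y - 14y^2 + y^3, so AVC = 68 - 14y + y^2.
dAVC/dy = -14 + 2y = 0 gives y = 7. min AVC = 68 - 14·7 + 7^2 = 19.
So the shutdown price is $19.

$19 per unit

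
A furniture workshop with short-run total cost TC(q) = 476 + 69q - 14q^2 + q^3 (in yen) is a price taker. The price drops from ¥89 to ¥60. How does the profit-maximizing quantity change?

Output falls from 10 to 9

MC = 69 - 28q + 3q^2; the shutdown threshold is min AVC = ¥20 (at q = 7).
With P = ¥89 above the shutdown price, P = MC gives q = 10.
At P = ¥60 ≥ min AVC, set P = MC: q = 9. The firm stays open but cuts output.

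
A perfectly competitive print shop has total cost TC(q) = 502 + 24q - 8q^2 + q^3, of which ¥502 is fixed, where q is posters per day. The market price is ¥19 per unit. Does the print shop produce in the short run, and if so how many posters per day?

From TC, MC = TC'(q) = 24 - 16q + 3q^2 and AVC = VC/q = 24 - 8q + q^2.
AVC hits its minimum where MC = AVC, at q = 4, giving min AVC = 24 - 8·4 + 4^2 = ¥8.
P = ¥19 exceeds min AVC = ¥8, so the firm stays open.
Set P = MC: 19 = 24 - 16q + 3q^2 → 5 - 16q + 3q^2 = 0. The roots are q = 1/3 and q = 5; the profit-maximizing output is on the rising part of MC, so q* = 5.
Check: AVC at q = 5 is ¥9 ≤ P, so revenue covers variable cost.
Profit = P·q − TC = 19·5 − 547 = -¥452, a loss, but smaller than the ¥502 fixed cost the firm would lose by shutting down.

Produce at q = 5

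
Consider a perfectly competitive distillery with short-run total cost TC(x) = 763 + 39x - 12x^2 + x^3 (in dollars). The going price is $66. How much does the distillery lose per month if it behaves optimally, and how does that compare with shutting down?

AVC = 39 - 12x + x^2 has its minimum $3 at x = 6; price $66 clears that bar, so the firm operates.
MC = 39 - 24x + 3x^2. Setting P = MC and taking the root on the rising branch gives x* = 9.
TR = 66·9 = 594. TC = 763 + 108 = 871. Profit = 594 − 871 = -$277.
Shutting down would mean losing the fixed cost of $763, so operating at a loss of $277 is better by $486.

Profit = -$277 at x = 9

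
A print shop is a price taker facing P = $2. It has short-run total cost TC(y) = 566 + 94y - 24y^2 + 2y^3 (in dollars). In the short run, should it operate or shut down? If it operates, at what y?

From TC, MC = TC'(y) = 94 - 48y + 6y^2 and AVC = VC/y = 94 - 24y + 2y^2.
The AVC parabola has its vertex at y = 24/4 = 6, where AVC = 94 - 24·6 + 2·6^2 = $22.
P = $2 lies below min AVC = $22; no output level covers variable cost.
Best response: produce nothing and absorb the $566 fixed cost.

Shut down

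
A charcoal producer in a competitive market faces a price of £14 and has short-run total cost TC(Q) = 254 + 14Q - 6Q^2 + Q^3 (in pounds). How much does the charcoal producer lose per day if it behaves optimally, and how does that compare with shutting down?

AVC = 14 - 6Q + Q^2; min AVC = £5 at Q = 3. Since P = £14 ≥ min AVC, the firm produces.
With MC = 14 - 12Q + 3Q^2, P = MC on the upward-sloping part at Q* = 4.
TR = 14·4 = 56. TC = 254 + 24 = 278. Profit = 56 − 278 = -£222.
By producing, the firm covers all variable cost plus £32 of fixed cost; shutting down would lose the full £254.

Profit = -£222 at Q = 4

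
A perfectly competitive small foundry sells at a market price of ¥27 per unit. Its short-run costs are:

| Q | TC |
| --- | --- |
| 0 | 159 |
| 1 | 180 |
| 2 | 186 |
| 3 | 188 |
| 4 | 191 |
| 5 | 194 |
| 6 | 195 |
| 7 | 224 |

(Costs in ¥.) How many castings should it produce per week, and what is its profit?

Profit at each row (π = 27Q − TC): Q=0: -159; Q=1: -153; Q=2: -132; Q=3: -107; Q=4: -83; Q=5: -59; Q=6: -33; Q=7: -35.
Profit is maximized at Q = 6. AVC there is 36/6 = ¥6 ≤ P, so producing beats shutting down (which would give -¥159).

Q = 6; profit = -¥33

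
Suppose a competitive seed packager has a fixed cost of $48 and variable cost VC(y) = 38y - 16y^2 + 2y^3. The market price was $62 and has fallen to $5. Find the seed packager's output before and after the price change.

Output falls from 6 to 0 (the firm shuts down)

MC = 38 - 32y + 6y^2; the shutdown threshold is min AVC = $6 (at y = 4).
With P = $62 above the shutdown price, P = MC gives y = 6.
At P = $5 < min AVC = $6, price no longer covers variable cost at any output, so the firm shuts down: y = 0.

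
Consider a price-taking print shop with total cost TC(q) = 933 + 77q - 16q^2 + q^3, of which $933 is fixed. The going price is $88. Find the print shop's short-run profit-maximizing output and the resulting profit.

AVC = 77 - 16q + q^2 has its minimum $13 at q = 8; price $88 clears that bar, so the firm operates.
With MC = 77 - 32q + 3q^2, P = MC on the upward-sloping part at q* = 11.
TR = 88·11 = 968. TC = 933 + 242 = 1175. Profit = 968 − 1175 = -$207.
That loss of $207 beats the $933 the firm would lose by shutting down; producing recovers $726 of fixed cost.

Profit = -$207 at q = 11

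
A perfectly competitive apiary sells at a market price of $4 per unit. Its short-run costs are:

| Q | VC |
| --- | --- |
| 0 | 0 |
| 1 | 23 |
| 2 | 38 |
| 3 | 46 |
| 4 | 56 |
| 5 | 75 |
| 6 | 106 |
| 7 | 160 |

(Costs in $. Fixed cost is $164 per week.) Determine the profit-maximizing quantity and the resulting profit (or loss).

Tabulate TR − TC: Q=0: -164; Q=1: -183; Q=2: -194; Q=3: -198; Q=4: -204; Q=5: -219; Q=6: -246; Q=7: -296.
Profit is highest at Q = 0. Equivalently, the lowest AVC in the table is 56/4 ≈ $14 at Q = 4, and P = $4 falls below it — price never covers variable cost, so the firm shuts down and loses only its fixed cost.

Q = 0 (shut down); profit = -$164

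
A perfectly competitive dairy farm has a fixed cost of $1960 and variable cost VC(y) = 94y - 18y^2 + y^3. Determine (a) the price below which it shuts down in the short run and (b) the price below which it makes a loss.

Shutdown price = min AVC. AVC = 94 - 18y + y^2, with vertex at y = 9 and minimum $13.
ATC = 1960/y + 94 - 18y + y^2. Setting dATC/dy = −1960/y^2 − 18 + 2y = 0 gives y = 14 (since 2·14^3 − 18·14^2 = 1960).
min ATC = 1960/14 + 94 − 18·14 + 14^2 = $178. That is the break-even price.
Between these two prices the firm operates at a loss; above $178 it earns a profit.

Shutdown price = $13; break-even price = $178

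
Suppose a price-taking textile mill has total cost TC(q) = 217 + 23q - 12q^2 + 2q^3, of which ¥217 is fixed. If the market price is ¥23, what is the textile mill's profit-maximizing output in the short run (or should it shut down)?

Produce at q = 4

From TC, MC = TC'(q) = 23 - 24q + 6q^2 and AVC = VC/q = 23 - 12q + 2q^2.
AVC hits its minimum where MC = AVC, at q = 3, giving min AVC = 23 - 12·3 + 2·3^2 = ¥5.
Because ¥23 ≥ ¥5, revenue can cover variable cost; the firm operates.
Set P = MC: 23 = 23 - 24q + 6q^2 → -24q + 6q^2 = 0. The roots are q = 0 and q = 4; the profit-maximizing output is on the rising part of MC, so q* = 4.
Check: AVC at q = 4 is ¥7 ≤ P, so revenue covers variable cost.
Profit = P·q − TC = 23·4 − 245 = -¥153, a loss, but smaller than the ¥217 fixed cost the firm would lose by shutting down.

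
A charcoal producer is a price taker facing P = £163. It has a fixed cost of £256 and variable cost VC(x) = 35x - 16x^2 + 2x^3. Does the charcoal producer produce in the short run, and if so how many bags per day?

Produce at x = 8

From TC, MC = TC'(x) = 35 - 32x + 6x^2 and AVC = VC/x = 35 - 16x + 2x^2.
The AVC parabola has its vertex at x = 16/4 = 4, where AVC = 35 - 16·4 + 2·4^2 = £3.
Since P = £163 ≥ min AVC = £3, price covers variable cost and the firm should produce.
Set P = MC: 163 = 35 - 32x + 6x^2 → -128 - 32x + 6x^2 = 0. The roots are x = -8/3 and x = 8; the profit-maximizing output is on the rising part of MC, so x* = 8.
Check: AVC at x = 8 is £35 ≤ P, so revenue covers variable cost.
Profit = P·x − TC = 163·8 − 536 = £768.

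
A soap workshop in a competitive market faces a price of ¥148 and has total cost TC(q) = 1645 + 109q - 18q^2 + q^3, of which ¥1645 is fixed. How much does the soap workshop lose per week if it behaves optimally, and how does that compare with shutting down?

Profit = -¥293 at q = 13

AVC = 109 - 18q + q^2; min AVC = ¥28 at q = 9. Since P = ¥148 ≥ min AVC, the firm produces.
MC = 109 - 36q + 3q^2. Setting P = MC and taking the root on the rising branch gives q* = 13.
TR = 148·13 = 1924. TC = 1645 + 572 = 2217. Profit = 1924 − 2217 = -¥293.
Shutting down would mean losing the fixed cost of ¥1645, so operating at a loss of ¥293 is better by ¥1352.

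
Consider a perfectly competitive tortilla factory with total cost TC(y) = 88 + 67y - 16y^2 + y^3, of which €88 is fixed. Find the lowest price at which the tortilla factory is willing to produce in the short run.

The firm shuts down when price falls below the minimum of average variable cost. AVC = VC/y = 67 - 16y + y^2.
dAVC/dy = -16 + 2y = 0 gives y = 8. min AVC = 67 - 16·8 + 8^2 = 3.
So the shutdown price is €3.

€3 per unit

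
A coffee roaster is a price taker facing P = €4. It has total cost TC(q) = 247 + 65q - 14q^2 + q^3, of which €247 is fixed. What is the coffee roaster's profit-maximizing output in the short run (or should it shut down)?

From TC, MC = TC'(q) = 65 - 28q + 3q^2 and AVC = VC/q = 65 - 14q + q^2.
AVC hits its minimum where MC = AVC, at q = 7, giving min AVC = 65 - 14·7 + 7^2 = €16.
With P < min AVC (€4 < €16), every unit sold adds to the loss.
The firm minimizes its loss by shutting down and losing only its fixed cost of €247.

Shut down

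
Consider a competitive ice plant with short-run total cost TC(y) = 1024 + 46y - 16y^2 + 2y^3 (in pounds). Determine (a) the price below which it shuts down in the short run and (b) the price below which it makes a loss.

Shutdown price = £14; break-even price = £174

AVC = 46 - 16y + 2y^2; minimized at y = 4, giving min AVC = £14. That is the shutdown price.
ATC = 1024/y + 46 - 16y + 2y^2. Setting dATC/dy = −1024/y^2 − 16 + 4y = 0 gives y = 8 (since 4·8^3 − 16·8^2 = 1024).
min ATC = 1024/8 + 46 − 16·8 + 2·8^2 = £174. That is the break-even price.
Between these two prices the firm operates at a loss; above £174 it earns a profit.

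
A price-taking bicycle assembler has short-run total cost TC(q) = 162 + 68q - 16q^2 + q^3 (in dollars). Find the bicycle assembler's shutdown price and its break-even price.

Shutdown price = $4; break-even price = $23

Shutdown price = min AVC. AVC = 68 - 16q + q^2, with vertex at q = 8 and minimum $4.
ATC = 162/q + 68 - 16q + q^2. Setting dATC/dq = −162/q^2 − 16 + 2q = 0 gives q = 9 (since 2·9^3 − 16·9^2 = 162).
min ATC = 162/9 + 68 − 16·9 + 9^2 = $23. That is the break-even price.
Between these two prices the firm operates at a loss; above $23 it earns a profit.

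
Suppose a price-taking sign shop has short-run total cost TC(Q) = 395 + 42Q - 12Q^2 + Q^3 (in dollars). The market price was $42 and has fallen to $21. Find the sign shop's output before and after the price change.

Output falls from 8 to 7

MC = 42 - 24Q + 3Q^2; the shutdown threshold is min AVC = $6 (at Q = 6).
With P = $42 above the shutdown price, P = MC gives Q = 8.
At P = $21 ≥ min AVC, set P = MC: Q = 7. The firm stays open but cuts output.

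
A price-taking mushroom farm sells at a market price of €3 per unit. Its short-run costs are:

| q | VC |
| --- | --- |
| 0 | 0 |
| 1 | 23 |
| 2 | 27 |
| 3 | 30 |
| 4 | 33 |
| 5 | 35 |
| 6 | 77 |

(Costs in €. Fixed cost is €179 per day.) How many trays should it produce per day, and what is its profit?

q = 0 (shut down); profit = -€179

Profit at each row (π = 3q − TC): q=0: -179; q=1: -199; q=2: -200; q=3: -200; q=4: -200; q=5: -199; q=6: -238.
Profit is highest at q = 0. Equivalently, the lowest AVC in the table is 35/5 ≈ €7 at q = 5, and P = €3 falls below it — price never covers variable cost, so the firm shuts down and loses only its fixed cost.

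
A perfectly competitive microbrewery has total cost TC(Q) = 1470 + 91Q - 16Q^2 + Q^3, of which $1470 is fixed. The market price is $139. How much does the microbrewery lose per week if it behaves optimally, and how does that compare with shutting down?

AVC = 91 - 16Q + Q^2 has its minimum $27 at Q = 8; price $139 clears that bar, so the firm operates.
With MC = 91 - 32Q + 3Q^2, P = MC on the upward-sloping part at Q* = 12.
TR = 139·12 = 1668. TC = 1470 + 516 = 1986. Profit = 1668 − 1986 = -$318.
That loss of $318 beats the $1470 the firm would lose by shutting down; producing recovers $1152 of fixed cost.

Profit = -$318 at Q = 12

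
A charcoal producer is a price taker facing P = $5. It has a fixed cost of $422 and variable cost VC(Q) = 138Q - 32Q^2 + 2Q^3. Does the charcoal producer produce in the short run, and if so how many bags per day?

Shut down

From TC, MC = TC'(Q) = 138 - 64Q + 6Q^2 and AVC = VC/Q = 138 - 32Q + 2Q^2.
AVC hits its minimum where MC = AVC, at Q = 8, giving min AVC = 138 - 32·8 + 2·8^2 = $10.
P = $5 lies below min AVC = $10; no output level covers variable cost.
The firm minimizes its loss by shutting down and losing only its fixed cost of $422.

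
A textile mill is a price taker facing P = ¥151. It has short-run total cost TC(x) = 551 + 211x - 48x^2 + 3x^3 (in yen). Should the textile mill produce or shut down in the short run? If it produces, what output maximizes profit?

Variable cost is VC = 211x - 48x^2 + 3x^3, so AVC = VC/x = 211 - 48x + 3x^2 and MC = dTC/dx = 211 - 96x + 9x^2.
The AVC parabola has its vertex at x = 48/6 = 8, where AVC = 211 - 48·8 + 3·8^2 = ¥19.
P = ¥151 exceeds min AVC = ¥19, so the firm stays open.
P = MC gives 60 - 96x + 9x^2 = 0, with roots 2/3 and 10. Take the larger (rising MC): x* = 10.
Check: AVC at x = 10 is ¥31 ≤ P, so revenue covers variable cost.
Profit = P·x − TC = 151·10 − 861 = ¥649.

Produce at x = 10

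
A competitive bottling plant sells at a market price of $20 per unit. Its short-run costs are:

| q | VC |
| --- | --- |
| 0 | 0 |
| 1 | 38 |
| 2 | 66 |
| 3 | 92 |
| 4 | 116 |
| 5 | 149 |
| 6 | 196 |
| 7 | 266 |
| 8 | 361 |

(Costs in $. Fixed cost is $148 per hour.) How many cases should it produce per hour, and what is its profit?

Compute π = P·q − TC at each output: q=0: -148; q=1: -166; q=2: -174; q=3: -180; q=4: -184; q=5: -197; q=6: -224; q=7: -274; q=8: -349.
Profit is highest at q = 0. Equivalently, the lowest AVC in the table is 116/4 ≈ $29 at q = 4, and P = $20 falls below it — price never covers variable cost, so the firm shuts down and loses only its fixed cost.

q = 0 (shut down); profit = -$148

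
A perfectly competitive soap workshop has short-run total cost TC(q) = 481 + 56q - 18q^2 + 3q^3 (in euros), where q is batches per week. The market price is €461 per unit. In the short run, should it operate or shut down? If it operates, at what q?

Strip out fixed cost: VC = 56q - 18q^2 + 3q^3. Then AVC = 56 - 18q + 3q^2 and MC = 56 - 36q + 9q^2.
AVC hits its minimum where MC = AVC, at q = 3, giving min AVC = 56 - 18·3 + 3·3^2 = €29.
Since P = €461 ≥ min AVC = €29, price covers variable cost and the firm should produce.
P = MC gives -405 - 36q + 9q^2 = 0, with roots -5 and 9. Take the larger (rising MC): q* = 9.
Check: AVC at q = 9 is €137 ≤ P, so revenue covers variable cost.
Profit = P·q − TC = 461·9 − 1714 = €2435.

Produce at q = 9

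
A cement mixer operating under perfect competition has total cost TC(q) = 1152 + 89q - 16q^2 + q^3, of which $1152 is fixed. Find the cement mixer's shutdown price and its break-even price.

AVC = 89 - 16q + q^2; minimized at q = 8, giving min AVC = $25. That is the shutdown price.
ATC = 1152/q + 89 - 16q + q^2. Setting dATC/dq = −1152/q^2 − 16 + 2q = 0 gives q = 12 (since 2·12^3 − 16·12^2 = 1152).
min ATC = 1152/12 + 89 − 16·12 + 12^2 = $137. That is the break-even price.
Between these two prices the firm operates at a loss; above $137 it earns a profit.

Shutdown price = $25; break-even price = $137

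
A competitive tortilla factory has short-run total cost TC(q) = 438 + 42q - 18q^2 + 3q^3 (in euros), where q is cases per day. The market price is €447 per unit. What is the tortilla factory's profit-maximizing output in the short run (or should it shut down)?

Produce at q = 9

Strip out fixed cost: VC = 42q - 18q^2 + 3q^3. Then AVC = 42 - 18q + 3q^2 and MC = 42 - 36q + 9q^2.
AVC hits its minimum where MC = AVC, at q = 3, giving min AVC = 42 - 18·3 + 3·3^2 = €15.
P = €447 exceeds min AVC = €15, so the firm stays open.
Solving P = MC: -405 - 36q + 9q^2 = 0 ⇒ q = -5 or 9. On the upward-sloping branch, q* = 9.
Check: AVC at q = 9 is €123 ≤ P, so revenue covers variable cost.
Profit = P·q − TC = 447·9 − 1545 = €2478.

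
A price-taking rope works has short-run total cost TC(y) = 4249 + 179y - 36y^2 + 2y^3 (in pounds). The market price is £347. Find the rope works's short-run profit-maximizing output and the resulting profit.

Profit = -£329 at y = 14

AVC = 179 - 36y + 2y^2 has its minimum £17 at y = 9; price £347 clears that bar, so the firm operates.
MC = 179 - 72y + 6y^2. Setting P = MC and taking the root on the rising branch gives y* = 14.
TR = 347·14 = 4858. TC = 4249 + 938 = 5187. Profit = 4858 − 5187 = -£329.
By producing, the firm covers all variable cost plus £3920 of fixed cost; shutting down would lose the full £4249.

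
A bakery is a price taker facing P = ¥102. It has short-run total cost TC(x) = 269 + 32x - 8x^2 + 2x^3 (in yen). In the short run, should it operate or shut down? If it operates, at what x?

Variable cost is VC = 32x - 8x^2 + 2x^3, so AVC = VC/x = 32 - 8x + 2x^2 and MC = dTC/dx = 32 - 16x + 6x^2.
AVC hits its minimum where MC = AVC, at x = 2, giving min AVC = 32 - 8·2 + 2·2^2 = ¥24.
Since P = ¥102 ≥ min AVC = ¥24, price covers variable cost and the firm should produce.
P = MC gives -70 - 16x + 6x^2 = 0, with roots -7/3 and 5. Take the larger (rising MC): x* = 5.
Check: AVC at x = 5 is ¥42 ≤ P, so revenue covers variable cost.
Profit = P·x − TC = 102·5 − 479 = ¥31.

Produce at x = 5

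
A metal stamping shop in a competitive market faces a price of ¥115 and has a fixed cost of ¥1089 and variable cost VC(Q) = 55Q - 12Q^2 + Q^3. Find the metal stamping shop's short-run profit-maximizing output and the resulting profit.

Profit = -¥289 at Q = 10

AVC = 55 - 12Q + Q^2 has its minimum ¥19 at Q = 6; price ¥115 clears that bar, so the firm operates.
With MC = 55 - 24Q + 3Q^2, P = MC on the upward-sloping part at Q* = 10.
TR = 115·10 = 1150. TC = 1089 + 350 = 1439. Profit = 1150 − 1439 = -¥289.
That loss of ¥289 beats the ¥1089 the firm would lose by shutting down; producing recovers ¥800 of fixed cost.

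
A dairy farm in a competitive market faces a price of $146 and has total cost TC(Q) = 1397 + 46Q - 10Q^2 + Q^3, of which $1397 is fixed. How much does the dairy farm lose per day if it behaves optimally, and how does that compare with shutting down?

Profit = -$397 at Q = 10

AVC = 46 - 10Q + Q^2 has its minimum $21 at Q = 5; price $146 clears that bar, so the firm operates.
With MC = 46 - 20Q + 3Q^2, P = MC on the upward-sloping part at Q* = 10.
TR = 146·10 = 1460. TC = 1397 + 460 = 1857. Profit = 1460 − 1857 = -$397.
Shutting down would mean losing the fixed cost of $1397, so operating at a loss of $397 is better by $1000.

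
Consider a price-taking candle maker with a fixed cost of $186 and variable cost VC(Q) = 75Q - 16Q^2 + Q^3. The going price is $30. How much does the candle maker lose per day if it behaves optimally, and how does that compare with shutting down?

AVC = 75 - 16Q + Q^2; min AVC = $11 at Q = 8. Since P = $30 ≥ min AVC, the firm produces.
With MC = 75 - 32Q + 3Q^2, P = MC on the upward-sloping part at Q* = 9.
TR = 30·9 = 270. TC = 186 + 108 = 294. Profit = 270 − 294 = -$24.
By producing, the firm covers all variable cost plus $162 of fixed cost; shutting down would lose the full $186.

Profit = -$24 at Q = 9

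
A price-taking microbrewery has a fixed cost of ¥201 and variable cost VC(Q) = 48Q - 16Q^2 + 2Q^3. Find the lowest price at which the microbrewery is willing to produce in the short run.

Short-run supply begins at min AVC. From VC = 48Q - 16Q^2 + 2Q^3, AVC = 48 - 16Q + 2Q^2.
dAVC/dQ = -16 + 4Q = 0 gives Q = 4. min AVC = 48 - 16·4 + 2·4^2 = 16.
For P < ¥16 the firm produces nothing.

¥16 per unit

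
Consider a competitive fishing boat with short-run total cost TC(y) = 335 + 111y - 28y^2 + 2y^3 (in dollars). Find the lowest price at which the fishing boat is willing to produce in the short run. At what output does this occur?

$13 per unit, at y = 7

The shutdown price is the minimum of AVC. VC = 111y - 28y^2 + 2y^3, so AVC = 111 - 28y + 2y^2.
dAVC/dy = -28 + 4y = 0 gives y = 7. min AVC = 111 - 28·7 + 2·7^2 = 13.
So the shutdown price is $13.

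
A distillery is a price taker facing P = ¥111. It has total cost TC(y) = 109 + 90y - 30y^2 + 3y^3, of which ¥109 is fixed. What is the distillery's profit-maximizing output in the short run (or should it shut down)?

Strip out fixed cost: VC = 90y - 30y^2 + 3y^3. Then AVC = 90 - 30y + 3y^2 and MC = 90 - 60y + 9y^2.
AVC is minimized where dAVC/dy = -30 + 6y = 0, at y = 5; min AVC = 90 - 30·5 + 3·5^2 = ¥15.
Because ¥111 ≥ ¥15, revenue can cover variable cost; the firm operates.
Solving P = MC: -21 - 60y + 9y^2 = 0 ⇒ y = -1/3 or 7. On the upward-sloping branch, y* = 7.
Check: AVC at y = 7 is ¥27 ≤ P, so revenue covers variable cost.
Profit = P·y − TC = 111·7 − 298 = ¥479.

Produce at y = 7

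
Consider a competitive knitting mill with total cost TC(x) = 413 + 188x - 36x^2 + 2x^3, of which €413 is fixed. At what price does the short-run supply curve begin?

Short-run supply begins at min AVC. From VC = 188x - 36x^2 + 2x^3, AVC = 188 - 36x + 2x^2.
dAVC/dx = -36 + 4x = 0 gives x = 9. min AVC = 188 - 36·9 + 2·9^2 = 26.
So the shutdown price is €26.

€26 per unit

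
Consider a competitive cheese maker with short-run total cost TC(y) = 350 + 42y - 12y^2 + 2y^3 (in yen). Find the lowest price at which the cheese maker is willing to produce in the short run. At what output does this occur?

¥24 per unit, at y = 3

The firm shuts down when price falls below the minimum of average variable cost. AVC = VC/y = 42 - 12y + 2y^2.
dAVC/dy = -12 + 4y = 0 gives y = 3. min AVC = 42 - 12·3 + 2·3^2 = 24.
For P < ¥24 the firm produces nothing.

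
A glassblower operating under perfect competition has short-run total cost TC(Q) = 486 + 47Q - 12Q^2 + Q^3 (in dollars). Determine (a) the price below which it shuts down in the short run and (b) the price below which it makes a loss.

Shutdown price = $11; break-even price = $74

AVC = 47 - 12Q + Q^2; minimized at Q = 6, giving min AVC = $11. That is the shutdown price.
ATC = 486/Q + 47 - 12Q + Q^2. Setting dATC/dQ = −486/Q^2 − 12 + 2Q = 0 gives Q = 9 (since 2·9^3 − 12·9^2 = 486).
min ATC = 486/9 + 47 − 12·9 + 9^2 = $74. That is the break-even price.
For $11 ≤ P < $74 the firm produces at a loss; below $11 it shuts down.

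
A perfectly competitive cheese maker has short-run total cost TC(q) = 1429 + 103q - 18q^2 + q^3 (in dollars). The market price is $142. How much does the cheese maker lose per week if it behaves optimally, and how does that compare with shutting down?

Profit = -$77 at q = 13

AVC = 103 - 18q + q^2 has its minimum $22 at q = 9; price $142 clears that bar, so the firm operates.
MC = 103 - 36q + 3q^2. Setting P = MC and taking the root on the rising branch gives q* = 13.
TR = 142·13 = 1846. TC = 1429 + 494 = 1923. Profit = 1846 − 1923 = -$77.
Shutting down would mean losing the fixed cost of $1429, so operating at a loss of $77 is better by $1352.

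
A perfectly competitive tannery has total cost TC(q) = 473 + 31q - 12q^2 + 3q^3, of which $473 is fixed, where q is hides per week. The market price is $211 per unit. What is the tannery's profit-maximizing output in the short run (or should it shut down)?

Produce at q = 6

Strip out fixed cost: VC = 31q - 12q^2 + 3q^3. Then AVC = 31 - 12q + 3q^2 and MC = 31 - 24q + 9q^2.
The AVC parabola has its vertex at q = 12/6 = 2, where AVC = 31 - 12·2 + 3·2^2 = $19.
P = $211 exceeds min AVC = $19, so the firm stays open.
Solving P = MC: -180 - 24q + 9q^2 = 0 ⇒ q = -10/3 or 6. On the upward-sloping branch, q* = 6.
Check: AVC at q = 6 is $67 ≤ P, so revenue covers variable cost.
Profit = P·q − TC = 211·6 − 875 = $391.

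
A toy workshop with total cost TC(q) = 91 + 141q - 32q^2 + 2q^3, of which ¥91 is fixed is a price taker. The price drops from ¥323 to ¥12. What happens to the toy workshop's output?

AVC = 141 - 32q + 2q^2, minimized at q = 8 where min AVC = ¥13. MC = 141 - 64q + 6q^2.
At P = ¥323 ≥ min AVC, set P = MC on the rising branch: q = 13.
At P = ¥12 < min AVC = ¥13, price no longer covers variable cost at any output, so the firm shuts down: q = 0.

Output falls from 13 to 0 (the firm shuts down)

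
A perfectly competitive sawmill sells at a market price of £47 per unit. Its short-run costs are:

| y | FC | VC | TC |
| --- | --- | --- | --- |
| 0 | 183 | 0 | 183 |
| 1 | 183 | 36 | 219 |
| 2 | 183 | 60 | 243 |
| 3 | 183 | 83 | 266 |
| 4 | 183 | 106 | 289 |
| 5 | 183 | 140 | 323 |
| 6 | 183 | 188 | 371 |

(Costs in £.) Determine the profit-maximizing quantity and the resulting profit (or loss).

y = 5; profit = -£88

Profit at each row (π = 47y − TC): y=0: -183; y=1: -172; y=2: -149; y=3: -125; y=4: -101; y=5: -88; y=6: -89.
Profit is maximized at y = 5. AVC there is 140/5 = £28 ≤ P, so producing beats shutting down (which would give -£183).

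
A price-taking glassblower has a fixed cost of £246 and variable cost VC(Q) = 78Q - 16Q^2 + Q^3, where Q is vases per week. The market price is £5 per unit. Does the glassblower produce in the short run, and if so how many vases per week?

From TC, MC = TC'(Q) = 78 - 32Q + 3Q^2 and AVC = VC/Q = 78 - 16Q + Q^2.
AVC is minimized where dAVC/dQ = -16 + 2Q = 0, at Q = 8; min AVC = 78 - 16·8 + 8^2 = £14.
P = £5 lies below min AVC = £14; no output level covers variable cost.
The firm minimizes its loss by shutting down and losing only its fixed cost of £246.

Shut down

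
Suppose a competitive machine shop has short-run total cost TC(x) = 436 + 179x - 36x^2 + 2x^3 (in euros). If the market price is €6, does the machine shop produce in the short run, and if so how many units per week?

Strip out fixed cost: VC = 179x - 36x^2 + 2x^3. Then AVC = 179 - 36x + 2x^2 and MC = 179 - 72x + 6x^2.
The AVC parabola has its vertex at x = 36/4 = 9, where AVC = 179 - 36·9 + 2·9^2 = €17.
With P < min AVC (€6 < €17), every unit sold adds to the loss.
Shutting down limits the loss to fixed cost, €436.

Shut down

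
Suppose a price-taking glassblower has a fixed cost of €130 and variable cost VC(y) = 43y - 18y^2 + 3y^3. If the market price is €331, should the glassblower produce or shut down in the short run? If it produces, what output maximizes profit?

Strip out fixed cost: VC = 43y - 18y^2 + 3y^3. Then AVC = 43 - 18y + 3y^2 and MC = 43 - 36y + 9y^2.
AVC is minimized where dAVC/dy = -18 + 6y = 0, at y = 3; min AVC = 43 - 18·3 + 3·3^2 = €16.
P = €331 exceeds min AVC = €16, so the firm stays open.
Solving P = MC: -288 - 36y + 9y^2 = 0 ⇒ y = -4 or 8. On the upward-sloping branch, y* = 8.
Check: AVC at y = 8 is €91 ≤ P, so revenue covers variable cost.
Profit = P·y − TC = 331·8 − 858 = €1790.

Produce at y = 8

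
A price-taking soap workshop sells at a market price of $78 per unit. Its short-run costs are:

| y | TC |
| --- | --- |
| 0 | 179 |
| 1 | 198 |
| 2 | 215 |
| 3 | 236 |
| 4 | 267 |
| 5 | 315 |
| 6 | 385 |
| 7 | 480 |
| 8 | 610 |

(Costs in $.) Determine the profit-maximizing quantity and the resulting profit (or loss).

y = 6; profit = $83

Tabulate TR − TC: y=0: -179; y=1: -120; y=2: -59; y=3: -2; y=4: 45; y=5: 75; y=6: 83; y=7: 66; y=8: 14.
Profit is maximized at y = 6. AVC there is 206/6 = $34.33 ≤ P, so producing beats shutting down (which would give -$179).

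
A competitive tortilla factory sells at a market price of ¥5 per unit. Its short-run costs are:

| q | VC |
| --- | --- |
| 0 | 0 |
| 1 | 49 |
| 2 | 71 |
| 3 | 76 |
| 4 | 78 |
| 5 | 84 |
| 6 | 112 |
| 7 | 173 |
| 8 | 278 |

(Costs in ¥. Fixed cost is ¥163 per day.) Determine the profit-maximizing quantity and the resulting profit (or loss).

Profit at each row (π = 5q − TC): q=0: -163; q=1: -207; q=2: -224; q=3: -224; q=4: -221; q=5: -222; q=6: -245; q=7: -301; q=8: -401.
Profit is highest at q = 0. Equivalently, the lowest AVC in the table is 84/5 ≈ ¥16.80 at q = 5, and P = ¥5 falls below it — price never covers variable cost, so the firm shuts down and loses only its fixed cost.

q = 0 (shut down); profit = -¥163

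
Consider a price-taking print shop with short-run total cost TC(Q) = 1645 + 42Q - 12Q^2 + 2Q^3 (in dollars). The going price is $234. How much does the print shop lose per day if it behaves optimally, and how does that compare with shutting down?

Profit = -$365 at Q = 8

AVC = 42 - 12Q + 2Q^2 has its minimum $24 at Q = 3; price $234 clears that bar, so the firm operates.
With MC = 42 - 24Q + 6Q^2, P = MC on the upward-sloping part at Q* = 8.
TR = 234·8 = 1872. TC = 1645 + 592 = 2237. Profit = 1872 − 2237 = -$365.
Shutting down would mean losing the fixed cost of $1645, so operating at a loss of $365 is better by $1280.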